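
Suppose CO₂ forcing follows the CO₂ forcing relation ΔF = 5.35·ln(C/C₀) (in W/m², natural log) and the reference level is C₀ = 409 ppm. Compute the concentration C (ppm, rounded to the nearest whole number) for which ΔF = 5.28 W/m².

C ≈ 1097 ppm

Set 5.35 ln(C/409) = 5.28, so ln(C/409) = 5.28/5.35 = 0.98692.
Then C/409 = e^0.98692 = 2.68296, giving C = 409 × 2.68296 = 1097.33 ppm.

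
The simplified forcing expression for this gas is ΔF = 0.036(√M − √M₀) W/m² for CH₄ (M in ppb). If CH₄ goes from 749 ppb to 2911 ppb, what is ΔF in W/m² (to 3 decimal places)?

CH₄: 0.036 × (√2911 − √749) = 0.036 × (53.9537 − 27.3679) = 0.036 × 26.5858 = 0.9571 W/m².

ΔF = 0.957 W/m²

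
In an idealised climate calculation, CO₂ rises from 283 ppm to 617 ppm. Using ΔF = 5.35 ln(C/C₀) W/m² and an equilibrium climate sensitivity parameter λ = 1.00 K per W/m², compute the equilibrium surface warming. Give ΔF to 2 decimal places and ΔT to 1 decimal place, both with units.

ΔF = 4.17 W/m²; ΔT = 4.2 K

CO₂: 5.35 × ln(617/283) = 5.35 × ln(2.18021) = 5.35 × 0.77942 = 4.1699 W/m².
ΔT = λ ΔF = 1.00 × 4.17 = 4.1700 K.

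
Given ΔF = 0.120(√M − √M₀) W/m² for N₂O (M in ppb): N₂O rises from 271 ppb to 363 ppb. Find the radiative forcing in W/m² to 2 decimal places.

N₂O: 0.120 × (√363 − √271) = 0.120 × (19.0526 − 16.4621) = 0.120 × 2.5905 = 0.3109 W/m².

ΔF = 0.31 W/m²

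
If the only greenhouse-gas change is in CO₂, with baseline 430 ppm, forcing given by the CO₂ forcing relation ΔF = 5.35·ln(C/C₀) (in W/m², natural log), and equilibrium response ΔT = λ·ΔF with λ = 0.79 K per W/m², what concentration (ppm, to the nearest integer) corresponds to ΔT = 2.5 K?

Required forcing: ΔF = ΔT/λ = 2.5/0.79 = 3.1646 W/m².
Then ln(C/430) = ΔF/5.35 = 3.1646/5.35 = 0.59151.
So C = 430 × e^0.59151 = 430 × 1.80671 = 776.89 ppm.

C ≈ 777 ppm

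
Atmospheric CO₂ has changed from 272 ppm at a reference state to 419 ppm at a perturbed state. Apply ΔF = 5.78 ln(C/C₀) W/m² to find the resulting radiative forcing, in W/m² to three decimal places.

CO₂ absorption bands are partially saturated, so forcing scales with the logarithm of the concentration ratio.
CO₂: 5.78 × ln(419/272) = 5.78 × ln(1.54044) = 5.78 × 0.43207 = 2.4974 W/m².

ΔF = 2.497 W/m²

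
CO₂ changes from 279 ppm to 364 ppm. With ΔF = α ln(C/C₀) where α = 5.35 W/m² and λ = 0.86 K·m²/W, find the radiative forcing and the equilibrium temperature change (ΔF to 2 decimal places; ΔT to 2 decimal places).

CO₂: 5.35 × ln(364/279) = 5.35 × ln(1.30466) = 5.35 × 0.26594 = 1.4228 W/m².
ΔT = λ ΔF = 0.86 × 1.42 = 1.2212 K.

ΔF = 1.42 W/m²; ΔT = 1.22 K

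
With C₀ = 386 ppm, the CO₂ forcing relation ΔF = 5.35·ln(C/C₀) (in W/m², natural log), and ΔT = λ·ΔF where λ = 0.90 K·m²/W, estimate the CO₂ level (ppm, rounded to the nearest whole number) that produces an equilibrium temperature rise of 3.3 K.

C ≈ 766 ppm

Required forcing: ΔF = ΔT/λ = 3.3/0.90 = 3.6667 W/m².
Then ln(C/386) = ΔF/5.35 = 3.6667/5.35 = 0.68536.
So C = 386 × e^0.68536 = 386 × 1.98449 = 766.01 ppm.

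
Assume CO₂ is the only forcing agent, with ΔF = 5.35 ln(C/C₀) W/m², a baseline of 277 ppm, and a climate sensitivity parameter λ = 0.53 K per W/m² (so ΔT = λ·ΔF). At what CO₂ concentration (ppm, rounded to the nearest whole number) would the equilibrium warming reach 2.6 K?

Required forcing: ΔF = ΔT/λ = 2.6/0.53 = 4.9057 W/m².
Then ln(C/277) = ΔF/5.35 = 4.9057/5.35 = 0.91695.
So C = 277 × e^0.91695 = 277 × 2.50165 = 692.96 ppm.

C ≈ 693 ppm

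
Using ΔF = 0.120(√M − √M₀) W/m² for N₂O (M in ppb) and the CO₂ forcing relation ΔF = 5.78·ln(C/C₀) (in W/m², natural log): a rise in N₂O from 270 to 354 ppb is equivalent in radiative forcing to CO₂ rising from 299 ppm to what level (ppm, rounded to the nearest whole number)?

N₂O forcing: 0.120 × (√354 − √270) = 0.120 × (18.8149 − 16.4317) = 0.120 × 2.3832 = 0.28598 W/m².
Set 5.78 ln(C/299) = 0.28598: ln(C/299) = 0.28598/5.78 = 0.04948, so C = 299 × e^0.04948 = 299 × 1.05072 = 314.17 ppm.

C ≈ 314 ppm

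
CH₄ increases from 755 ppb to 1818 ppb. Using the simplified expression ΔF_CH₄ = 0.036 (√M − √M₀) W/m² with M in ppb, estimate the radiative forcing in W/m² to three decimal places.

ΔF = 0.546 W/m²

CH₄: 0.036 × (√1818 − √755) = 0.036 × (42.6380 − 27.4773) = 0.036 × 15.1607 = 0.5458 W/m².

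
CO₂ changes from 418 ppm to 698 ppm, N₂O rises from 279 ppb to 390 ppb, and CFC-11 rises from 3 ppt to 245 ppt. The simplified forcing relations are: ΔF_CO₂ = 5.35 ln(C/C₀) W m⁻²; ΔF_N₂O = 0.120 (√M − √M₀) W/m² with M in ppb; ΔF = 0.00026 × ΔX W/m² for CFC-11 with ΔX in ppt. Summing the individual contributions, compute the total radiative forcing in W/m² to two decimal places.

CO₂: 5.35 × ln(698/418) = 5.35 × ln(1.66986) = 5.35 × 0.51274 = 2.7432 W/m².
N₂O: 0.120 × (√390 − √279) = 0.120 × (19.7484 − 16.7033) = 0.120 × 3.0451 = 0.3654 W/m².
CFC-11: ΔF = 0.00026 × (245 − 3) = 0.00026 × 242 = 0.0629 W/m².
Total ΔF = 2.7432 + 0.3654 + 0.0629 = 3.1715 W/m².

ΔF = 3.17 W/m²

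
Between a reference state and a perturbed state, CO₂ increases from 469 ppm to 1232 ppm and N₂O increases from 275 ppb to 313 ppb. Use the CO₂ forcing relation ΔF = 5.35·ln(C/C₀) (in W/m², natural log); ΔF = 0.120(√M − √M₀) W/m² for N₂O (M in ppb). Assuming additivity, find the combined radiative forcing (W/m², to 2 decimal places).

ΔF = 5.30 W/m²

CO₂: 5.35 × ln(1232/469) = 5.35 × ln(2.62687) = 5.35 × 0.96579 = 5.1670 W/m².
N₂O: 0.120 × (√313 − √275) = 0.120 × (17.6918 − 16.5831) = 0.120 × 1.1087 = 0.1330 W/m².
Total ΔF = 5.1670 + 0.1330 = 5.3000 W/m².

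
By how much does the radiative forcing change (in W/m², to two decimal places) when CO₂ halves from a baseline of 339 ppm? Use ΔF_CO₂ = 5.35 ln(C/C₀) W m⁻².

Because the forcing depends only on the ratio C/C₀, the initial concentration does not enter.
ΔF = 5.35 × ln(0.5) = 5.35 × -0.69315 = -3.7084 W/m².

ΔF = -3.71 W/m²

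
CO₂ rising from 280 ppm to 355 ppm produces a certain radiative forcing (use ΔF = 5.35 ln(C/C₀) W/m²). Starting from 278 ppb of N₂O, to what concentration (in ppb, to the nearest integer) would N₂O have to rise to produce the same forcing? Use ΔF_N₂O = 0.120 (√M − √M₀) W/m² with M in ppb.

CO₂ forcing: 5.35 × ln(355/280) = 5.35 × 0.237328 = 1.26970 W/m².
Set 0.120(√M − √278) = 1.26970: √M = 1.26970/0.120 + √278 = 10.5808 + 16.6733 = 27.2541.
M = (27.2541)² = 742.79 ppb.

M ≈ 743 ppb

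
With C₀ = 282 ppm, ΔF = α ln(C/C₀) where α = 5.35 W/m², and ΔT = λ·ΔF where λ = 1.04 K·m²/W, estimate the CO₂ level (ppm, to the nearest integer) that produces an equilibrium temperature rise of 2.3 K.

Required forcing: ΔF = ΔT/λ = 2.3/1.04 = 2.2115 W/m².
Then ln(C/282) = ΔF/5.35 = 2.2115/5.35 = 0.41336.
So C = 282 × e^0.41336 = 282 × 1.51189 = 426.35 ppm.

C ≈ 426 ppm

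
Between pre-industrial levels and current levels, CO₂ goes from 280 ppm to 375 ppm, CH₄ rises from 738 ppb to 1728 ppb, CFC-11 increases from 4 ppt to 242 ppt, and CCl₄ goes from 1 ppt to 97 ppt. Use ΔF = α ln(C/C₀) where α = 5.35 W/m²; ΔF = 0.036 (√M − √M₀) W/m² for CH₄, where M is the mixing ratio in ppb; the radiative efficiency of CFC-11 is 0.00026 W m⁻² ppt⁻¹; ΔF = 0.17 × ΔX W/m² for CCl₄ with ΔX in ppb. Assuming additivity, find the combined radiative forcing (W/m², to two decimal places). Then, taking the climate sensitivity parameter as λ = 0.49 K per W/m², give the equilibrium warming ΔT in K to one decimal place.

ΔF = 2.16 W/m²; ΔT = 1.1 K

CO₂: 5.35 × ln(375/280) = 5.35 × ln(1.33929) = 5.35 × 0.29214 = 1.5629 W/m².
CH₄: 0.036 × (√1728 − √738) = 0.036 × (41.5692 − 27.1662) = 0.036 × 14.4030 = 0.5185 W/m².
CFC-11: ΔF = 0.00026 × (242 − 4) = 0.00026 × 238 = 0.0619 W/m².
CCl₄: Δ = 97 − 1 = 96 ppt = 0.096 ppb; ΔF = 0.17 × 0.096 = 0.0163 W/m².
Total ΔF = 1.5629 + 0.5185 + 0.0619 + 0.0163 = 2.1596 W/m².
ΔT = λ ΔF = 0.49 × 2.16 = 1.0584 K.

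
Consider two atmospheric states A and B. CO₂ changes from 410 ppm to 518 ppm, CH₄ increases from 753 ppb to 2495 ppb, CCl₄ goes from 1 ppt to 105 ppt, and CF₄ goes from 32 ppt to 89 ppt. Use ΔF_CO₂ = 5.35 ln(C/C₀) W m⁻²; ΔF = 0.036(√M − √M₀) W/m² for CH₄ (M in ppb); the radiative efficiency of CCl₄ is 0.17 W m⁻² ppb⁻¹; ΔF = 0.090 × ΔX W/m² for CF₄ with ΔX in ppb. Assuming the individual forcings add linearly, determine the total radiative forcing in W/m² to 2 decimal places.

ΔF = 2.08 W/m²

CO₂: 5.35 × ln(518/410) = 5.35 × ln(1.26341) = 5.35 × 0.23381 = 1.2509 W/m².
CH₄: 0.036 × (√2495 − √753) = 0.036 × (49.9500 − 27.4408) = 0.036 × 22.5092 = 0.8103 W/m².
CCl₄: Δ = 105 − 1 = 104 ppt = 0.104 ppb; ΔF = 0.17 × 0.104 = 0.0177 W/m².
CF₄: Δ = 89 − 32 = 57 ppt = 0.057 ppb; ΔF = 0.090 × 0.057 = 0.0051 W/m².
Total ΔF = 1.2509 + 0.8103 + 0.0177 + 0.0051 = 2.0840 W/m².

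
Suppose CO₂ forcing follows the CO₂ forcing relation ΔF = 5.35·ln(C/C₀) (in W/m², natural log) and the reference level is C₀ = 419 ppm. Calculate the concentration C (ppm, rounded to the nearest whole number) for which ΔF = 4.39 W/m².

Set 5.35 ln(C/419) = 4.39, so ln(C/419) = 4.39/5.35 = 0.82056.
Then C/419 = e^0.82056 = 2.27177, giving C = 419 × 2.27177 = 951.87 ppm.

C ≈ 952 ppm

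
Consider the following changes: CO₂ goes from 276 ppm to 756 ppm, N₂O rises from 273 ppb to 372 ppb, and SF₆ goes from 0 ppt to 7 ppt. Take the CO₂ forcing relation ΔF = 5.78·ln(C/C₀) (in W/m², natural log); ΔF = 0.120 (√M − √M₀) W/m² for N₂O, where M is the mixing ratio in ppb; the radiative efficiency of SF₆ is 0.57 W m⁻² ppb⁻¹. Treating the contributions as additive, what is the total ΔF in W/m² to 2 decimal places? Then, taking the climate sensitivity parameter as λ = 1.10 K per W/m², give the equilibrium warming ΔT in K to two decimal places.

CO₂: 5.78 × ln(756/276) = 5.78 × ln(2.73913) = 5.78 × 1.00764 = 5.8242 W/m².
N₂O: 0.120 × (√372 − √273) = 0.120 × (19.2873 − 16.5227) = 0.120 × 2.7646 = 0.3318 W/m².
SF₆: Δ = 7 − 0 = 7 ppt = 0.007 ppb; ΔF = 0.57 × 0.007 = 0.0040 W/m².
Total ΔF = 5.8242 + 0.3318 + 0.0040 = 6.1600 W/m².
ΔT = λ ΔF = 1.10 × 6.16 = 6.7760 K.

ΔF = 6.16 W/m²; ΔT = 6.78 K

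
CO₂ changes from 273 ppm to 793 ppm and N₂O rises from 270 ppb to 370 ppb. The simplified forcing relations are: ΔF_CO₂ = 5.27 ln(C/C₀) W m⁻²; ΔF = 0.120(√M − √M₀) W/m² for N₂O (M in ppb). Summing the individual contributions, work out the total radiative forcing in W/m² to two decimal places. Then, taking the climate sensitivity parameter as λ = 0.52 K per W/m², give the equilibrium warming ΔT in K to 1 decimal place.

ΔF = 5.96 W/m²; ΔT = 3.1 K

CO₂: 5.27 × ln(793/273) = 5.27 × ln(2.90476) = 5.27 × 1.06635 = 5.6197 W/m².
N₂O: 0.120 × (√370 − √270) = 0.120 × (19.2354 − 16.4317) = 0.120 × 2.8037 = 0.3364 W/m².
Total ΔF = 5.6197 + 0.3364 = 5.9561 W/m².
ΔT = λ ΔF = 0.52 × 5.96 = 3.0992 K.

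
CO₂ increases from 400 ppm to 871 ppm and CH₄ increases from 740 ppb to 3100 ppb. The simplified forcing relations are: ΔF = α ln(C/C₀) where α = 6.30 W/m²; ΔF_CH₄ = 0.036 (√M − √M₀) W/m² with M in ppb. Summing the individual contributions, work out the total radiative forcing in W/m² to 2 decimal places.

CO₂: 6.30 × ln(871/400) = 6.30 × ln(2.17750) = 6.30 × 0.77818 = 4.9025 W/m².
CH₄: 0.036 × (√3100 − √740) = 0.036 × (55.6776 − 27.2029) = 0.036 × 28.4747 = 1.0251 W/m².
Total ΔF = 4.9025 + 1.0251 = 5.9276 W/m².

ΔF = 5.93 W/m²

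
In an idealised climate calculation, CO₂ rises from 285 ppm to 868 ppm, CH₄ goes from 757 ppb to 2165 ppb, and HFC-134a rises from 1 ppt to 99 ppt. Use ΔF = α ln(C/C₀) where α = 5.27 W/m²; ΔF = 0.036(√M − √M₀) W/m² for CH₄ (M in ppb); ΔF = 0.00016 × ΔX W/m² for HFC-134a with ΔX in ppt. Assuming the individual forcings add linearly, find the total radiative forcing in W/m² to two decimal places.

ΔF = 6.57 W/m²

CO₂: 5.27 × ln(868/285) = 5.27 × ln(3.04561) = 5.27 × 1.11370 = 5.8692 W/m².
CH₄: 0.036 × (√2165 − √757) = 0.036 × (46.5296 − 27.5136) = 0.036 × 19.0160 = 0.6846 W/m².
HFC-134a: ΔF = 0.00016 × (99 − 1) = 0.00016 × 98 = 0.0157 W/m².
Total ΔF = 5.8692 + 0.6846 + 0.0157 = 6.5695 W/m².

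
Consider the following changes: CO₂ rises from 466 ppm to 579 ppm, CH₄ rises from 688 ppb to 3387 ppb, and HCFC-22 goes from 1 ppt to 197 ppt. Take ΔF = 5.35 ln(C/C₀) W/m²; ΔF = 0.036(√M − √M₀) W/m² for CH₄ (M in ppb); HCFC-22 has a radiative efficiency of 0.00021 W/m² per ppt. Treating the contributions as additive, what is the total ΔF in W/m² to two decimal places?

CO₂: 5.35 × ln(579/466) = 5.35 × ln(1.24249) = 5.35 × 0.21712 = 1.1616 W/m².
CH₄: 0.036 × (√3387 − √688) = 0.036 × (58.1979 − 26.2298) = 0.036 × 31.9681 = 1.1509 W/m².
HCFC-22: ΔF = 0.00021 × (197 − 1) = 0.00021 × 196 = 0.0412 W/m².
Total ΔF = 1.1616 + 1.1509 + 0.0412 = 2.3537 W/m².

ΔF = 2.35 W/m²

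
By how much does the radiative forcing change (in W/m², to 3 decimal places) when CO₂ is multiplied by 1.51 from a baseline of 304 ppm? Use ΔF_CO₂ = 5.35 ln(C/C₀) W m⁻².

ΔF = 2.205 W/m²

ΔF = 5.35 × ln(1.51) = 5.35 × 0.41211 = 2.2048 W/m².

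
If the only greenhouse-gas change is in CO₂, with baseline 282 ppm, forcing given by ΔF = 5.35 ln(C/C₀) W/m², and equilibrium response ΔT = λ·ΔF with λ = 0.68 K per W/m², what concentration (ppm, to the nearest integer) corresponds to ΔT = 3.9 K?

Required forcing: ΔF = ΔT/λ = 3.9/0.68 = 5.7353 W/m².
Then ln(C/282) = ΔF/5.35 = 5.7353/5.35 = 1.07202.
So C = 282 × e^1.07202 = 282 × 2.92127 = 823.80 ppm.

C ≈ 824 ppm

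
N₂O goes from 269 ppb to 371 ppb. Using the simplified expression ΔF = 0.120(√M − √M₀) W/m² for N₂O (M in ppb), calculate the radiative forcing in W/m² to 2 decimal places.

N₂O: 0.120 × (√371 − √269) = 0.120 × (19.2614 − 16.4012) = 0.120 × 2.8602 = 0.3432 W/m².

ΔF = 0.34 W/m²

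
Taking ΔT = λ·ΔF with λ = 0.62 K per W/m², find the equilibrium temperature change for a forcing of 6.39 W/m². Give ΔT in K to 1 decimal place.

ΔT = λ ΔF = 0.62 × 6.39 = 3.9618 K.

ΔT = 4.0 K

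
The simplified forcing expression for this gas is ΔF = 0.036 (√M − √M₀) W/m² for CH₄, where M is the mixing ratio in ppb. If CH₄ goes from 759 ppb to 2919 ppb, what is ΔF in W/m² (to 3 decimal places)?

CH₄: 0.036 × (√2919 − √759) = 0.036 × (54.0278 − 27.5500) = 0.036 × 26.4778 = 0.9532 W/m².

ΔF = 0.953 W/m²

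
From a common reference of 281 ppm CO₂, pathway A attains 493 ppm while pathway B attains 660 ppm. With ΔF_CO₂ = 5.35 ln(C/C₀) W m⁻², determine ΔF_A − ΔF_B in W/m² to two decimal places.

ΔF_A − ΔF_B = -1.56 W/m²

ΔF_A = 5.35 ln(493/281) = 5.35 × 0.56215 = 3.0075 W/m².
ΔF_B = 5.35 ln(660/281) = 5.35 × 0.85389 = 4.5683 W/m².
Difference: 3.0075 − 4.5683 = -1.5608 W/m².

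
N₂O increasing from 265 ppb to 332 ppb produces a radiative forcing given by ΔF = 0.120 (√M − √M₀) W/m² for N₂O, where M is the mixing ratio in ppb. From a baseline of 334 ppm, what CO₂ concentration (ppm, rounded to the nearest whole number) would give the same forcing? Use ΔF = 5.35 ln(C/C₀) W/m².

C ≈ 349 ppm

N₂O forcing: 0.120 × (√332 − √265) = 0.120 × (18.2209 − 16.2788) = 0.120 × 1.9421 = 0.23305 W/m².
Set 5.35 ln(C/334) = 0.23305: ln(C/334) = 0.23305/5.35 = 0.04356, so C = 334 × e^0.04356 = 334 × 1.04452 = 348.87 ppm.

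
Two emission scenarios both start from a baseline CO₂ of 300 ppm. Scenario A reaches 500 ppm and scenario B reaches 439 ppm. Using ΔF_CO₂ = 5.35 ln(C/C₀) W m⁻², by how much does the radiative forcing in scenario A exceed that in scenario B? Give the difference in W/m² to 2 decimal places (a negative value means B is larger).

ΔF_A − ΔF_B = 0.70 W/m²

ΔF_A = 5.35 ln(500/300) = 5.35 × 0.51083 = 2.7329 W/m².
ΔF_B = 5.35 ln(439/300) = 5.35 × 0.38072 = 2.0369 W/m².
Difference: 2.7329 − 2.0369 = 0.6960 W/m².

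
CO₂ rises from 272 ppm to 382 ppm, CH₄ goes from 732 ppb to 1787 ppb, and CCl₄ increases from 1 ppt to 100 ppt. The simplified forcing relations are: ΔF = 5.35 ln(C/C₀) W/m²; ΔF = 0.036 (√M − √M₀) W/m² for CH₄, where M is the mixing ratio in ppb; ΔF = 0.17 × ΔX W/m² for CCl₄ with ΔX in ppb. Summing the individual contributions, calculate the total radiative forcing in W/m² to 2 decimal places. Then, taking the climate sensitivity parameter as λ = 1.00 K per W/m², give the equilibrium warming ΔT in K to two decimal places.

CO₂: 5.35 × ln(382/272) = 5.35 × ln(1.40441) = 5.35 × 0.33962 = 1.8170 W/m².
CH₄: 0.036 × (√1787 − √732) = 0.036 × (42.2729 − 27.0555) = 0.036 × 15.2174 = 0.5478 W/m².
CCl₄: Δ = 100 − 1 = 99 ppt = 0.099 ppb; ΔF = 0.17 × 0.099 = 0.0168 W/m².
Total ΔF = 1.8170 + 0.5478 + 0.0168 = 2.3816 W/m².
ΔT = λ ΔF = 1.00 × 2.38 = 2.3800 K.

ΔF = 2.38 W/m²; ΔT = 2.38 K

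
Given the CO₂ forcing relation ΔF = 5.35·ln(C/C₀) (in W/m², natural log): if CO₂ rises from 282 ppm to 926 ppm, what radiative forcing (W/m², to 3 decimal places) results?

ΔF = 6.361 W/m²

CO₂: 5.35 × ln(926/282) = 5.35 × ln(3.28369) = 5.35 × 1.18897 = 6.3610 W/m².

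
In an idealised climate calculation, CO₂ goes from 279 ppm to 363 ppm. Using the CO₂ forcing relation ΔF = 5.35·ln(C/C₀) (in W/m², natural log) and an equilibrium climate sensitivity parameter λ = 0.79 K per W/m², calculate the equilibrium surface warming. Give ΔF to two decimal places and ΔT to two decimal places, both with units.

CO₂: 5.35 × ln(363/279) = 5.35 × ln(1.30108) = 5.35 × 0.26319 = 1.4081 W/m².
ΔT = λ ΔF = 0.79 × 1.41 = 1.1139 K.

ΔF = 1.41 W/m²; ΔT = 1.11 K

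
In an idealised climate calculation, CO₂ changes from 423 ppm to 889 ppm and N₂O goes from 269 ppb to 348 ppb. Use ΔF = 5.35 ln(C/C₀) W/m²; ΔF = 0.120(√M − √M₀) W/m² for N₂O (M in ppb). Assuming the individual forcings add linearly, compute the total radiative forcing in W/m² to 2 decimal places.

ΔF = 4.24 W/m²

CO₂: 5.35 × ln(889/423) = 5.35 × ln(2.10165) = 5.35 × 0.74272 = 3.9736 W/m².
N₂O: 0.120 × (√348 − √269) = 0.120 × (18.6548 − 16.4012) = 0.120 × 2.2536 = 0.2704 W/m².
Total ΔF = 3.9736 + 0.2704 = 4.2440 W/m².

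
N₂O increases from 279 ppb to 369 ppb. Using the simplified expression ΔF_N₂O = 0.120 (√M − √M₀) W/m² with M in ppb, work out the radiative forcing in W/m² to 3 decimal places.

N₂O: 0.120 × (√369 − √279) = 0.120 × (19.2094 − 16.7033) = 0.120 × 2.5061 = 0.3007 W/m².

ΔF = 0.301 W/m²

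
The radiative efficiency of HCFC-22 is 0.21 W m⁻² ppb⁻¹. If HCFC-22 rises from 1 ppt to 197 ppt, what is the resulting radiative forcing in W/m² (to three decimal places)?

ΔF = 0.041 W/m²

HCFC-22: Δ = 197 − 1 = 196 ppt = 0.196 ppb; ΔF = 0.21 × 0.196 = 0.0412 W/m².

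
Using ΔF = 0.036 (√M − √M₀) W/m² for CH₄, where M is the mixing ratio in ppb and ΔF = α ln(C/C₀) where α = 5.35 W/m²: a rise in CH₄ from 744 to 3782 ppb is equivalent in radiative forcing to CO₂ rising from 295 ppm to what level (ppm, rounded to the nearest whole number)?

C ≈ 371 ppm

CH₄ forcing: 0.036 × (√3782 − √744) = 0.036 × (61.4980 − 27.2764) = 0.036 × 34.2216 = 1.23198 W/m².
Set 5.35 ln(C/295) = 1.23198: ln(C/295) = 1.23198/5.35 = 0.23028, so C = 295 × e^0.23028 = 295 × 1.25895 = 371.39 ppm.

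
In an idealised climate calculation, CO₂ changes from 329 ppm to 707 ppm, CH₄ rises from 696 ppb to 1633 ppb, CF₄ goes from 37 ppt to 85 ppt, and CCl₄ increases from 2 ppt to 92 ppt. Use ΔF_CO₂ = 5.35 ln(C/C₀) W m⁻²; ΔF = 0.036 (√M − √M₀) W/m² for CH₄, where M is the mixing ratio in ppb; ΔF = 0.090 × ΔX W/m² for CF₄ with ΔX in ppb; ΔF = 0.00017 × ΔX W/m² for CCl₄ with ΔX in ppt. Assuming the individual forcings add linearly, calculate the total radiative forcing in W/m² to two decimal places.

ΔF = 4.62 W/m²

CO₂: 5.35 × ln(707/329) = 5.35 × ln(2.14894) = 5.35 × 0.76497 = 4.0926 W/m².
CH₄: 0.036 × (√1633 − √696) = 0.036 × (40.4104 − 26.3818) = 0.036 × 14.0286 = 0.5050 W/m².
CF₄: Δ = 85 − 37 = 48 ppt = 0.048 ppb; ΔF = 0.090 × 0.048 = 0.0043 W/m².
CCl₄: ΔF = 0.00017 × (92 − 2) = 0.00017 × 90 = 0.0153 W/m².
Total ΔF = 4.0926 + 0.5050 + 0.0043 + 0.0153 = 4.6172 W/m².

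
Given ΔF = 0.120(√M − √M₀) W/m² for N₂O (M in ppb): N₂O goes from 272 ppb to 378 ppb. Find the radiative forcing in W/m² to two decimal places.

ΔF = 0.35 W/m²

N₂O: 0.120 × (√378 − √272) = 0.120 × (19.4422 − 16.4924) = 0.120 × 2.9498 = 0.3540 W/m².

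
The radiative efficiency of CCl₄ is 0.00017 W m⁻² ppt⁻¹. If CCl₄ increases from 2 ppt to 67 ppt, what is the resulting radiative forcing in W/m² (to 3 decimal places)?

ΔF = 0.011 W/m²

CCl₄: ΔF = 0.00017 × (67 − 2) = 0.00017 × 65 = 0.0111 W/m².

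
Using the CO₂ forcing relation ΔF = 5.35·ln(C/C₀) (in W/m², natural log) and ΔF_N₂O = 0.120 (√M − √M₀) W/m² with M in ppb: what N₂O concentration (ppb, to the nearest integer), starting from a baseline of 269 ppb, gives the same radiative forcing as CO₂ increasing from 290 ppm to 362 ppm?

CO₂ forcing: 5.35 × ln(362/290) = 5.35 × 0.221763 = 1.18643 W/m².
Set 0.120(√M − √269) = 1.18643: √M = 1.18643/0.120 + √269 = 9.8869 + 16.4012 = 26.2881.
M = (26.2881)² = 691.06 ppb.

M ≈ 691 ppb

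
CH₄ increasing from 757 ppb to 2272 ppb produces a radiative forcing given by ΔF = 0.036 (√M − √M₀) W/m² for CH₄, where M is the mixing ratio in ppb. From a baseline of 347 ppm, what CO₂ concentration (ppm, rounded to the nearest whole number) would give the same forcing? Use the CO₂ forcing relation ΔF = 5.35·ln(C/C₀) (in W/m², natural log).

CH₄ forcing: 0.036 × (√2272 − √757) = 0.036 × (47.6655 − 27.5136) = 0.036 × 20.1519 = 0.72547 W/m².
Set 5.35 ln(C/347) = 0.72547: ln(C/347) = 0.72547/5.35 = 0.13560, so C = 347 × e^0.13560 = 347 × 1.14522 = 397.39 ppm.

C ≈ 397 ppm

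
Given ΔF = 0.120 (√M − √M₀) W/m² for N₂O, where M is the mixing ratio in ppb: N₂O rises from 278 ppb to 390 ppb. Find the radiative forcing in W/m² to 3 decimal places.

N₂O: 0.120 × (√390 − √278) = 0.120 × (19.7484 − 16.6733) = 0.120 × 3.0751 = 0.3690 W/m².

ΔF = 0.369 W/m²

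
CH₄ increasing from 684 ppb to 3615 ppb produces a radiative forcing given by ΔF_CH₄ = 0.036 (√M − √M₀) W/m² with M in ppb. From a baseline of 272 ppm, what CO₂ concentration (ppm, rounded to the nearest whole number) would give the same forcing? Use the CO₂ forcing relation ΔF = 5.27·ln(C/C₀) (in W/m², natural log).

CH₄ forcing: 0.036 × (√3615 − √684) = 0.036 × (60.1249 − 26.1534) = 0.036 × 33.9715 = 1.22297 W/m².
Set 5.27 ln(C/272) = 1.22297: ln(C/272) = 1.22297/5.27 = 0.23206, so C = 272 × e^0.23206 = 272 × 1.26120 = 343.05 ppm.

C ≈ 343 ppm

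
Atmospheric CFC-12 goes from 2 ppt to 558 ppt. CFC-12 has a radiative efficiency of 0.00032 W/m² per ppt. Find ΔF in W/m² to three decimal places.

ΔF = 0.178 W/m²

CFC-12: ΔF = 0.00032 × (558 − 2) = 0.00032 × 556 = 0.1779 W/m².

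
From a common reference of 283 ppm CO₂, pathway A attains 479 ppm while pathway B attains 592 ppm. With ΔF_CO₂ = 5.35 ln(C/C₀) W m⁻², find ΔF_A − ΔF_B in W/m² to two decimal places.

ΔF_A − ΔF_B = -1.13 W/m²

ΔF_A = 5.35 ln(479/283) = 5.35 × 0.52625 = 2.8154 W/m².
ΔF_B = 5.35 ln(592/283) = 5.35 × 0.73806 = 3.9486 W/m².
Difference: 2.8154 − 3.9486 = -1.1332 W/m².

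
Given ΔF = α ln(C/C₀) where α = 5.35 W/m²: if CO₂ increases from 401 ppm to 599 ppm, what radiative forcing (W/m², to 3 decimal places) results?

CO₂ absorption bands are partially saturated, so forcing scales with the logarithm of the concentration ratio.
CO₂: 5.35 × ln(599/401) = 5.35 × ln(1.49377) = 5.35 × 0.40130 = 2.1470 W/m².

ΔF = 2.147 W/m²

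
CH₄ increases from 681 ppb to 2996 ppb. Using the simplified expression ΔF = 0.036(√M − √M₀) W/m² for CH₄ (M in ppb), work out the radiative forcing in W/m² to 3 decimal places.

CH₄: 0.036 × (√2996 − √681) = 0.036 × (54.7357 − 26.0960) = 0.036 × 28.6397 = 1.0310 W/m².

ΔF = 1.031 W/m²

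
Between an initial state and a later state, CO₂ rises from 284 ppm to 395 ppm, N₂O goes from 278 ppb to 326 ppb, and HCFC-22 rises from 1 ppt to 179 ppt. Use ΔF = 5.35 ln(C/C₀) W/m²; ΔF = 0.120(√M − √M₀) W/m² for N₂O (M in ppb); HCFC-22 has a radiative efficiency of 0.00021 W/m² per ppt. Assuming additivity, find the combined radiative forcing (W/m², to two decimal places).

ΔF = 1.97 W/m²

CO₂: 5.35 × ln(395/284) = 5.35 × ln(1.39085) = 5.35 × 0.32992 = 1.7651 W/m².
N₂O: 0.120 × (√326 − √278) = 0.120 × (18.0555 − 16.6733) = 0.120 × 1.3822 = 0.1659 W/m².
HCFC-22: ΔF = 0.00021 × (179 − 1) = 0.00021 × 178 = 0.0374 W/m².
Total ΔF = 1.7651 + 0.1659 + 0.0374 = 1.9684 W/m².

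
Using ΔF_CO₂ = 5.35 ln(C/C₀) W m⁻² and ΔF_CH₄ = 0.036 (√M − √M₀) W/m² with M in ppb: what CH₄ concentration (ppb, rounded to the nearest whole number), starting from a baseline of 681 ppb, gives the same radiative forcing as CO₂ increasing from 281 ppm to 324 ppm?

CO₂ forcing: 5.35 × ln(324/281) = 5.35 × 0.142389 = 0.76178 W/m².
Set 0.036(√M − √681) = 0.76178: √M = 0.76178/0.036 + √681 = 21.1606 + 26.0960 = 47.2566.
M = (47.2566)² = 2233.19 ppb.

M ≈ 2233 ppb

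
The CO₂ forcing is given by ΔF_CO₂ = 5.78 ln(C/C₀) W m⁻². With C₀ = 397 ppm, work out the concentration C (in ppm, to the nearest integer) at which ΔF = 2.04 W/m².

Set 5.78 ln(C/397) = 2.04, so ln(C/397) = 2.04/5.78 = 0.35294.
Then C/397 = e^0.35294 = 1.42325, giving C = 397 × 1.42325 = 565.03 ppm.

C ≈ 565 ppm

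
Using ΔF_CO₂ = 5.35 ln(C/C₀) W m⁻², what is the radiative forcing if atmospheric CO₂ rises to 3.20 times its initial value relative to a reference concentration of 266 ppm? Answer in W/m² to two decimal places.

ΔF = 6.22 W/m²

ΔF = 5.35 × ln(3.20) = 5.35 × 1.16315 = 6.2229 W/m².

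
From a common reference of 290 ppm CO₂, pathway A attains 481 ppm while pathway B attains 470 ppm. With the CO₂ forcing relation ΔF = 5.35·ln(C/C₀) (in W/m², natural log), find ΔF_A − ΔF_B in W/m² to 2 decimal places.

ΔF_A = 5.35 ln(481/290) = 5.35 × 0.50599 = 2.7070 W/m².
ΔF_B = 5.35 ln(470/290) = 5.35 × 0.48285 = 2.5832 W/m².
Difference: 2.7070 − 2.5832 = 0.1238 W/m².

ΔF_A − ΔF_B = 0.12 W/m²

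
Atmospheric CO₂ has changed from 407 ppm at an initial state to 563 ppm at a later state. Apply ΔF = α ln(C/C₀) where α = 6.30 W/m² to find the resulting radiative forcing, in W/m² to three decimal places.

CO₂ absorption bands are partially saturated, so forcing scales with the logarithm of the concentration ratio.
CO₂: 6.30 × ln(563/407) = 6.30 × ln(1.38329) = 6.30 × 0.32446 = 2.0441 W/m².

ΔF = 2.044 W/m²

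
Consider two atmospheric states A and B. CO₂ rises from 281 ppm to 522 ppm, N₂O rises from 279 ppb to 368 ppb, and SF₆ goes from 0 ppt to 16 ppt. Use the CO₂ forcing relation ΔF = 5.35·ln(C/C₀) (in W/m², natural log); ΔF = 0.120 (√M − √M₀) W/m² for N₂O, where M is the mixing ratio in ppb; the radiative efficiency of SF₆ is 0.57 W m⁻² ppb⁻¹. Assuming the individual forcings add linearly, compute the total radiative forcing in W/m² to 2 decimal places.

ΔF = 3.62 W/m²

CO₂: 5.35 × ln(522/281) = 5.35 × ln(1.85765) = 5.35 × 0.61931 = 3.3133 W/m².
N₂O: 0.120 × (√368 − √279) = 0.120 × (19.1833 − 16.7033) = 0.120 × 2.4800 = 0.2976 W/m².
SF₆: Δ = 16 − 0 = 16 ppt = 0.016 ppb; ΔF = 0.57 × 0.016 = 0.0091 W/m².
Total ΔF = 3.3133 + 0.2976 + 0.0091 = 3.6200 W/m².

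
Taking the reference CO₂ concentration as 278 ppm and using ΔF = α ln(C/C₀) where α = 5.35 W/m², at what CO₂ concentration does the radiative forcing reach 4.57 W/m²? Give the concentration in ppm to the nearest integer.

C ≈ 653 ppm

Set 5.35 ln(C/278) = 4.57, so ln(C/278) = 4.57/5.35 = 0.85421.
Then C/278 = e^0.85421 = 2.34952, giving C = 278 × 2.34952 = 653.17 ppm.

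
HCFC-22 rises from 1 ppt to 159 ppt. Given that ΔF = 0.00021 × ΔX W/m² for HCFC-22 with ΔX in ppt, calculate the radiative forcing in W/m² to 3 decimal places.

ΔF = 0.033 W/m²

HCFC-22: ΔF = 0.00021 × (159 − 1) = 0.00021 × 158 = 0.0332 W/m².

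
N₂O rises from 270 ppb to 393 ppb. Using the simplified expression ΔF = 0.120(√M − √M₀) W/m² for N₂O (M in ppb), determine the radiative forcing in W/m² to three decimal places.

ΔF = 0.407 W/m²

N₂O: 0.120 × (√393 − √270) = 0.120 × (19.8242 − 16.4317) = 0.120 × 3.3925 = 0.4071 W/m².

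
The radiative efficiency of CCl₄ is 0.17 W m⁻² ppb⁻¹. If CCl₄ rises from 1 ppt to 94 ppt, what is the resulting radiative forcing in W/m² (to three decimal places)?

CCl₄: Δ = 94 − 1 = 93 ppt = 0.093 ppb; ΔF = 0.17 × 0.093 = 0.0158 W/m².

ΔF = 0.016 W/m²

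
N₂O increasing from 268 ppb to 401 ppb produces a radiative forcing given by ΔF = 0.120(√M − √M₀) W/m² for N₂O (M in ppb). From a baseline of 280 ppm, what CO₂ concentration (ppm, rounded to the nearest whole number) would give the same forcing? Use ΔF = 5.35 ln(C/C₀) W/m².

C ≈ 304 ppm

N₂O forcing: 0.120 × (√401 − √268) = 0.120 × (20.0250 − 16.3707) = 0.120 × 3.6543 = 0.43852 W/m².
Set 5.35 ln(C/280) = 0.43852: ln(C/280) = 0.43852/5.35 = 0.08197, so C = 280 × e^0.08197 = 280 × 1.08542 = 303.92 ppm.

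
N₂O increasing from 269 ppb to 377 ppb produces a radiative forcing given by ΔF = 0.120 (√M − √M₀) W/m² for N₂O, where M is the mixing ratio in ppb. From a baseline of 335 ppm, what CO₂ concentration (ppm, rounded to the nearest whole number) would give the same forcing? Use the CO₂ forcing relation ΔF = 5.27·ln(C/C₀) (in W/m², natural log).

C ≈ 359 ppm

N₂O forcing: 0.120 × (√377 − √269) = 0.120 × (19.4165 − 16.4012) = 0.120 × 3.0153 = 0.36184 W/m².
Set 5.27 ln(C/335) = 0.36184: ln(C/335) = 0.36184/5.27 = 0.06866, so C = 335 × e^0.06866 = 335 × 1.07107 = 358.81 ppm.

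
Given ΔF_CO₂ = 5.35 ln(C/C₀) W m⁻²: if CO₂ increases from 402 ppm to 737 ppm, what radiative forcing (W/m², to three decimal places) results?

ΔF = 3.243 W/m²

CO₂ absorption bands are partially saturated, so forcing scales with the logarithm of the concentration ratio.
CO₂: 5.35 × ln(737/402) = 5.35 × ln(1.83333) = 5.35 × 0.60613 = 3.2428 W/m².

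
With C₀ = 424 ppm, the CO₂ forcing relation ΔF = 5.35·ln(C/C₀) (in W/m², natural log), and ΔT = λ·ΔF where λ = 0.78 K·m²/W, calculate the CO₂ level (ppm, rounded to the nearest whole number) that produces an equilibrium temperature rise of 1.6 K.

C ≈ 622 ppm

Required forcing: ΔF = ΔT/λ = 1.6/0.78 = 2.0513 W/m².
Then ln(C/424) = ΔF/5.35 = 2.0513/5.35 = 0.38342.
So C = 424 × e^0.38342 = 424 × 1.46729 = 622.13 ppm.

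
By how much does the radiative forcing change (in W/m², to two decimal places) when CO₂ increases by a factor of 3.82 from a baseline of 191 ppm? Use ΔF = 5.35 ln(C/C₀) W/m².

ΔF = 7.17 W/m²

Because the forcing depends only on the ratio C/C₀, the initial concentration does not enter.
ΔF = 5.35 × ln(3.82) = 5.35 × 1.34025 = 7.1703 W/m².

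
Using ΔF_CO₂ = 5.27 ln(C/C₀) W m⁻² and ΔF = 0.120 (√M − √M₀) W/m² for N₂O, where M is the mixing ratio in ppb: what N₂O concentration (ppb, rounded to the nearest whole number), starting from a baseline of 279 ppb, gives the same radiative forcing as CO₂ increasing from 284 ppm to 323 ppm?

CO₂ forcing: 5.27 × ln(323/284) = 5.27 × 0.128678 = 0.67813 W/m².
Set 0.120(√M − √279) = 0.67813: √M = 0.67813/0.120 + √279 = 5.6511 + 16.7033 = 22.3544.
M = (22.3544)² = 499.72 ppb.

M ≈ 500 ppb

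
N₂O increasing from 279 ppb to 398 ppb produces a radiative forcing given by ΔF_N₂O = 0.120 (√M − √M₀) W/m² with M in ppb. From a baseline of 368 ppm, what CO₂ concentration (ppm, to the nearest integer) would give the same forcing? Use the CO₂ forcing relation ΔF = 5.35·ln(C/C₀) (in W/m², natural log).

C ≈ 396 ppm

N₂O forcing: 0.120 × (√398 − √279) = 0.120 × (19.9499 − 16.7033) = 0.120 × 3.2466 = 0.38959 W/m².
Set 5.35 ln(C/368) = 0.38959: ln(C/368) = 0.38959/5.35 = 0.07282, so C = 368 × e^0.07282 = 368 × 1.07554 = 395.80 ppm.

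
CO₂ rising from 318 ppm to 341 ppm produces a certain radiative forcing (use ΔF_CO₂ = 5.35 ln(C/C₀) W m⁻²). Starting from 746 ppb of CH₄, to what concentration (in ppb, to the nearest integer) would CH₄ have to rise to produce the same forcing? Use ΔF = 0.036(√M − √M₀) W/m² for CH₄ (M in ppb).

M ≈ 1421 ppb

CO₂ forcing: 5.35 × ln(341/318) = 5.35 × 0.069831 = 0.37360 W/m².
Set 0.036(√M − √746) = 0.37360: √M = 0.37360/0.036 + √746 = 10.3778 + 27.3130 = 37.6908.
M = (37.6908)² = 1420.60 ppb.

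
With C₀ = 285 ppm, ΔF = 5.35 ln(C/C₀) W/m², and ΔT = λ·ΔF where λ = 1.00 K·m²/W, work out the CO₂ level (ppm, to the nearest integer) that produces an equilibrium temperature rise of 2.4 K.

Required forcing: ΔF = ΔT/λ = 2.4/1.00 = 2.4000 W/m².
Then ln(C/285) = ΔF/5.35 = 2.4000/5.35 = 0.44860.
So C = 285 × e^0.44860 = 285 × 1.56612 = 446.34 ppm.

C ≈ 446 ppm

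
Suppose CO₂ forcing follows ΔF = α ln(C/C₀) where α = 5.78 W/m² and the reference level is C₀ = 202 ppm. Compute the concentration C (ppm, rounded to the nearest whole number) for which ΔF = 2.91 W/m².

Set 5.78 ln(C/202) = 2.91, so ln(C/202) = 2.91/5.78 = 0.50346.
Then C/202 = e^0.50346 = 1.65444, giving C = 202 × 1.65444 = 334.20 ppm.

C ≈ 334 ppm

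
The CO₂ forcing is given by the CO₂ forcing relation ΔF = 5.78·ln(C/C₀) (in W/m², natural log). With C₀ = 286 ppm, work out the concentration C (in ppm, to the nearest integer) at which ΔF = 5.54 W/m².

C ≈ 746 ppm

Set 5.78 ln(C/286) = 5.54, so ln(C/286) = 5.54/5.78 = 0.95848.
Then C/286 = e^0.95848 = 2.60773, giving C = 286 × 2.60773 = 745.81 ppm.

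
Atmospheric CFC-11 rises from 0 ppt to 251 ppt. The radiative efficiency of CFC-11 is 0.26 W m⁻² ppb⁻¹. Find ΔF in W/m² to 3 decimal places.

ΔF = 0.065 W/m²

CFC-11: Δ = 251 − 0 = 251 ppt = 0.251 ppb; ΔF = 0.26 × 0.251 = 0.0653 W/m².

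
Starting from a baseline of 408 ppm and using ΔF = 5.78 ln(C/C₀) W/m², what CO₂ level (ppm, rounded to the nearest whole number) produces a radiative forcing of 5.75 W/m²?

C ≈ 1103 ppm

Set 5.78 ln(C/408) = 5.75, so ln(C/408) = 5.75/5.78 = 0.99481.
Then C/408 = e^0.99481 = 2.70421, giving C = 408 × 2.70421 = 1103.32 ppm.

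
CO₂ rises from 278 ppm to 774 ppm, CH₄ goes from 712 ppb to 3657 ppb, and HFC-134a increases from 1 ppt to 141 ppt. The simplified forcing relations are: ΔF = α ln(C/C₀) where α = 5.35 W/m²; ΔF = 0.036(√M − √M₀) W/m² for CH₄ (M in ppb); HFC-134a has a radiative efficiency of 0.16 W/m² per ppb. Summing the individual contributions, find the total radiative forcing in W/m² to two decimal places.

ΔF = 6.72 W/m²

CO₂: 5.35 × ln(774/278) = 5.35 × ln(2.78417) = 5.35 × 1.02395 = 5.4781 W/m².
CH₄: 0.036 × (√3657 − √712) = 0.036 × (60.4731 − 26.6833) = 0.036 × 33.7898 = 1.2164 W/m².
HFC-134a: Δ = 141 − 1 = 140 ppt = 0.140 ppb; ΔF = 0.16 × 0.140 = 0.0224 W/m².
Total ΔF = 5.4781 + 1.2164 + 0.0224 = 6.7169 W/m².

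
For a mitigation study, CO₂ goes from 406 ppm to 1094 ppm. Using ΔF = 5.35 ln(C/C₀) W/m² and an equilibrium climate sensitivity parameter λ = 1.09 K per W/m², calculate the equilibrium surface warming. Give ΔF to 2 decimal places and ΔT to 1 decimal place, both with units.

CO₂: 5.35 × ln(1094/406) = 5.35 × ln(2.69458) = 5.35 × 0.99124 = 5.3031 W/m².
ΔT = λ ΔF = 1.09 × 5.30 = 5.7770 K.

ΔF = 5.30 W/m²; ΔT = 5.8 K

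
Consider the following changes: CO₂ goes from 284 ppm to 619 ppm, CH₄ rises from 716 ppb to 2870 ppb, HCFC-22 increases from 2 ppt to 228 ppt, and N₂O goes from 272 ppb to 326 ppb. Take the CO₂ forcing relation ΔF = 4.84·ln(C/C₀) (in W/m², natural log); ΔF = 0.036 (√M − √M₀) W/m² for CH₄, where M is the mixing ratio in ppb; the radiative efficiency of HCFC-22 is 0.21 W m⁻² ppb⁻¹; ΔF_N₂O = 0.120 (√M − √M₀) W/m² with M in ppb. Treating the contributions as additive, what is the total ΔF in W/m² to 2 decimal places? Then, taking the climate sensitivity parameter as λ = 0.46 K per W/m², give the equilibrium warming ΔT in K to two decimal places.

ΔF = 4.97 W/m²; ΔT = 2.29 K

CO₂: 4.84 × ln(619/284) = 4.84 × ln(2.17958) = 4.84 × 0.77913 = 3.7710 W/m².
CH₄: 0.036 × (√2870 − √716) = 0.036 × (53.5724 − 26.7582) = 0.036 × 26.8142 = 0.9653 W/m².
HCFC-22: Δ = 228 − 2 = 226 ppt = 0.226 ppb; ΔF = 0.21 × 0.226 = 0.0475 W/m².
N₂O: 0.120 × (√326 − √272) = 0.120 × (18.0555 − 16.4924) = 0.120 × 1.5631 = 0.1876 W/m².
Total ΔF = 3.7710 + 0.9653 + 0.0475 + 0.1876 = 4.9714 W/m².
ΔT = λ ΔF = 0.46 × 4.97 = 2.2862 K.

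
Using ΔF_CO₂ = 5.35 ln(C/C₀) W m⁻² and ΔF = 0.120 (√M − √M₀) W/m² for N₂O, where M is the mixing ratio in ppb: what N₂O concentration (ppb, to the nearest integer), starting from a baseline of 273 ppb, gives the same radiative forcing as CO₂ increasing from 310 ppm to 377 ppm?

M ≈ 637 ppb

CO₂ forcing: 5.35 × ln(377/310) = 5.35 × 0.195673 = 1.04685 W/m².
Set 0.120(√M − √273) = 1.04685: √M = 1.04685/0.120 + √273 = 8.7238 + 16.5227 = 25.2465.
M = (25.2465)² = 637.39 ppb.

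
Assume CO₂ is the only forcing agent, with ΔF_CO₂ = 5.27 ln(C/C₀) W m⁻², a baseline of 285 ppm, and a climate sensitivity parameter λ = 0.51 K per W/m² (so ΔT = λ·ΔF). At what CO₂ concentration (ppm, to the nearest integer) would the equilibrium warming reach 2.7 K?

Required forcing: ΔF = ΔT/λ = 2.7/0.51 = 5.2941 W/m².
Then ln(C/285) = ΔF/5.27 = 5.2941/5.27 = 1.00457.
So C = 285 × e^1.00457 = 285 × 2.73073 = 778.26 ppm.

C ≈ 778 ppm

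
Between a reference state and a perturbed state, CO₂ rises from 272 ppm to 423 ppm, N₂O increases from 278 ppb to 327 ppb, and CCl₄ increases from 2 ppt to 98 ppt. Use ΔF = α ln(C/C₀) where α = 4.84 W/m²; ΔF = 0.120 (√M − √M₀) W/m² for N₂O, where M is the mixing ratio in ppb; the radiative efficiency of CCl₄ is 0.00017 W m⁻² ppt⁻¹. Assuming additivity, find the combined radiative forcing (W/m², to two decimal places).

CO₂: 4.84 × ln(423/272) = 4.84 × ln(1.55515) = 4.84 × 0.44157 = 2.1372 W/m².
N₂O: 0.120 × (√327 − √278) = 0.120 × (18.0831 − 16.6733) = 0.120 × 1.4098 = 0.1692 W/m².
CCl₄: ΔF = 0.00017 × (98 − 2) = 0.00017 × 96 = 0.0163 W/m².
Total ΔF = 2.1372 + 0.1692 + 0.0163 = 2.3227 W/m².

ΔF = 2.32 W/m²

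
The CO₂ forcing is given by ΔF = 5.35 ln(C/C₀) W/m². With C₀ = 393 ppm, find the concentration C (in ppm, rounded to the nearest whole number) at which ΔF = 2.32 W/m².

Set 5.35 ln(C/393) = 2.32, so ln(C/393) = 2.32/5.35 = 0.43364.
Then C/393 = e^0.43364 = 1.54286, giving C = 393 × 1.54286 = 606.34 ppm.

C ≈ 606 ppm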